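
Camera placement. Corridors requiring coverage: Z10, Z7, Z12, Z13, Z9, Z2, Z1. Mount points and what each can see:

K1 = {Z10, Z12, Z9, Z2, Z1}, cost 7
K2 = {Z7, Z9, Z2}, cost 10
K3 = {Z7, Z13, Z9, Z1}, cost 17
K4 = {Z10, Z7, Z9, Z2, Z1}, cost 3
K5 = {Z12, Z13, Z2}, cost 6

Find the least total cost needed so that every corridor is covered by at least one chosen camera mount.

9

K4, K5 cover every corridor at cost 3 + 6 = 9.
Any cover uses at least 2 camera mounts; among all covering selections none totals below 9.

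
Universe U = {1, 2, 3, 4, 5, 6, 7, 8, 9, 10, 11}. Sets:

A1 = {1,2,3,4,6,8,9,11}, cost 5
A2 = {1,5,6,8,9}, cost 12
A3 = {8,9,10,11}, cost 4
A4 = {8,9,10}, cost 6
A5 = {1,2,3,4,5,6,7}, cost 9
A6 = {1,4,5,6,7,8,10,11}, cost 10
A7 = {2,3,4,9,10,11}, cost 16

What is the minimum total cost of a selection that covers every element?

A3, A5 cover every element at cost 4 + 9 = 13.
Any cover uses at least 2 sets; among all covering selections none totals below 13.

13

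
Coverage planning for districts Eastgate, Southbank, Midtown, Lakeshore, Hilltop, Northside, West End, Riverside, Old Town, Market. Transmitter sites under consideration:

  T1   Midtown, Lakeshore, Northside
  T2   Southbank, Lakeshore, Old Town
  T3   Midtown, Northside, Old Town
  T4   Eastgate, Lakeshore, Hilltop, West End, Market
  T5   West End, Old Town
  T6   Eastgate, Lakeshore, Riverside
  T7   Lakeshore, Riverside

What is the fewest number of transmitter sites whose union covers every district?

4

T1, T2, T4, T6 together cover {Eastgate, Southbank, Midtown, Lakeshore, Hilltop, Northside, West End, Riverside, Old Town, Market} — every district.
No 3 of the 7 transmitter sites cover everything (all 35 triples fall short), so 4 is minimum.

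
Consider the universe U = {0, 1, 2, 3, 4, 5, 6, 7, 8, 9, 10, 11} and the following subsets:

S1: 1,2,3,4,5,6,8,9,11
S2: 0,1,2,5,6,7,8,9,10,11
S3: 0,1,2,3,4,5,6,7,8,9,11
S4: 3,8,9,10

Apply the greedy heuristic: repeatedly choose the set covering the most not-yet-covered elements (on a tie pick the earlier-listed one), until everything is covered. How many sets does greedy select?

Pick 1: S3 covers 11 new elements (0, 1, 2, 3, 4, 5, 6, 7, 8, 9, 11).
Pick 2: S2 covers 1 new elements (10).
Greedy uses 2 sets.

2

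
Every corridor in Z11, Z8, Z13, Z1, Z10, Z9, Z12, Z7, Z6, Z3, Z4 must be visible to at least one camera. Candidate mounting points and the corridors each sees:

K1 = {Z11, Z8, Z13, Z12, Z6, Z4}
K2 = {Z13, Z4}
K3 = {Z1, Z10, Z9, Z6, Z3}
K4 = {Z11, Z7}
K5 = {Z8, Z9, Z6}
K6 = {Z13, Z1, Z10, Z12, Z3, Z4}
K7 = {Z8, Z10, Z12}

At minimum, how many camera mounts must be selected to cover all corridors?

3

K1, K3, K4 together cover {Z11, Z8, Z13, Z1, Z10, Z9, Z12, Z7, Z6, Z3, Z4} — every corridor.
No 2 of the 7 camera mounts cover everything (all 21 pairs fall short), so 3 is minimum.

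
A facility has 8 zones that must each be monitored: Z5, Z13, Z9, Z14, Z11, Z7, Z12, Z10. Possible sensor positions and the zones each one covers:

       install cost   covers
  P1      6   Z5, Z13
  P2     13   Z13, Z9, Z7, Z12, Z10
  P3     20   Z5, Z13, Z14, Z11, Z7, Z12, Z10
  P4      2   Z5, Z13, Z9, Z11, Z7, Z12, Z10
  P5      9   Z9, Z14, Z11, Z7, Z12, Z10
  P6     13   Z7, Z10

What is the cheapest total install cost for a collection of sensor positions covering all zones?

P4, P5 cover every zone at install cost 2 + 9 = 11.
Any cover uses at least 2 sensor positions; among all covering selections none totals below 11.

11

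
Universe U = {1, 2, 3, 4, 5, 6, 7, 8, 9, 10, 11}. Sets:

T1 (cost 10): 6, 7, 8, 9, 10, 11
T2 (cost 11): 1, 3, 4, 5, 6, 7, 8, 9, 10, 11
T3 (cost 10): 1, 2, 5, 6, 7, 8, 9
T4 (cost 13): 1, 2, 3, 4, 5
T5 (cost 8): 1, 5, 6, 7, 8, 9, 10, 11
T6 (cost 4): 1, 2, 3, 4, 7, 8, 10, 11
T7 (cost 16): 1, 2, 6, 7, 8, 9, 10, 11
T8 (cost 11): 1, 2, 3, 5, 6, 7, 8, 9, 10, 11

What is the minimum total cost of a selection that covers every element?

12

T5, T6 cover every element at cost 8 + 4 = 12.
Any cover uses at least 2 sets; among all covering selections none totals below 12.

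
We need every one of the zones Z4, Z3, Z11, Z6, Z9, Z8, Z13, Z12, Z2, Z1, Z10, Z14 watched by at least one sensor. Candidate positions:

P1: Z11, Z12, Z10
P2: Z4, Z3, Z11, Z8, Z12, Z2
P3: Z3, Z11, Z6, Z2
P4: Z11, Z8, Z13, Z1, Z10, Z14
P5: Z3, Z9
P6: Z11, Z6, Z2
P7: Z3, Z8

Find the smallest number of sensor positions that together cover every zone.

P2, P3, P4, P5 together cover {Z4, Z3, Z11, Z6, Z9, Z8, Z13, Z12, Z2, Z1, Z10, Z14} — every zone.
No 3 of the 7 sensor positions cover everything (all 35 triples fall short), so 4 is minimum.

4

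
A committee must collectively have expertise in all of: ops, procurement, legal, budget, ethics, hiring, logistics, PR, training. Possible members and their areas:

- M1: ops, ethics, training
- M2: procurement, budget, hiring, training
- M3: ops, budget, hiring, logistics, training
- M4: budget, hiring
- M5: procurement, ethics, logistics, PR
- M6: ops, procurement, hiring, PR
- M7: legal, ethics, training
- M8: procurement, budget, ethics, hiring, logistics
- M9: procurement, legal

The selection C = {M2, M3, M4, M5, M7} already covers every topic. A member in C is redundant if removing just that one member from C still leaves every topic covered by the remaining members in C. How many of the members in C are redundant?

Drop M2: the rest still cover every topic — redundant.
Drop M3: ops uncovered — not redundant.
Drop M4: the rest still cover every topic — redundant.
Drop M5: PR uncovered — not redundant.
Drop M7: legal uncovered — not redundant.
2 redundant: M2, M4.

2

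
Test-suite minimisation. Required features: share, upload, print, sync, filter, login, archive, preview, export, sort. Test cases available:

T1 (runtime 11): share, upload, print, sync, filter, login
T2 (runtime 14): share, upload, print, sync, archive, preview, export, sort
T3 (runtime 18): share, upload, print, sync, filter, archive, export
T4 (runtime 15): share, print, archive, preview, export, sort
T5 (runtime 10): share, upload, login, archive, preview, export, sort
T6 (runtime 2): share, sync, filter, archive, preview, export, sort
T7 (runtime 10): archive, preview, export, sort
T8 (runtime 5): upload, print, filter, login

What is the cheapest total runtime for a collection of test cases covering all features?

T6, T8 cover every feature at runtime 2 + 5 = 7.
Any cover uses at least 2 test cases; among all covering selections none totals below 7.

7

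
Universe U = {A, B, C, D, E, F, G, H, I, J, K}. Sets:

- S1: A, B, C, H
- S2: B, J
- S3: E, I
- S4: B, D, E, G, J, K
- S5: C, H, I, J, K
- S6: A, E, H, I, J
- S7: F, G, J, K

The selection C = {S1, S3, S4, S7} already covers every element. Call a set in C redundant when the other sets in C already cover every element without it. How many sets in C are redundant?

0

Drop S1: A, C, H uncovered — not redundant.
Drop S3: I uncovered — not redundant.
Drop S4: D uncovered — not redundant.
Drop S7: F uncovered — not redundant.
None of the sets in C is redundant.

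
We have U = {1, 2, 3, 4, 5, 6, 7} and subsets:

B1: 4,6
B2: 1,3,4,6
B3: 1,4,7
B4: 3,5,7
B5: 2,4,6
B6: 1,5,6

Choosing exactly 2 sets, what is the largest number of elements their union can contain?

Choosing B2, B4 covers {1, 3, 4, 5, 6, 7} — 6 elements.
No choice of 2 sets does better; here 2 is left uncovered.

6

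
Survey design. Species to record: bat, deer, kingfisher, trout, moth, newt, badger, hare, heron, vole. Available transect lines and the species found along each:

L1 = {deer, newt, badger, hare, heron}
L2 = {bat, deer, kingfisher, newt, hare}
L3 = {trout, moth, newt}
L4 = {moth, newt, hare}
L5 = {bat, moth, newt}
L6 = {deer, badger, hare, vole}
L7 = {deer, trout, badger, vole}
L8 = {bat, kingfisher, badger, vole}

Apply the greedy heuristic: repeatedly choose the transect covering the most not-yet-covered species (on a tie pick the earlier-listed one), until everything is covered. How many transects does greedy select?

3

Pick 1: L1 covers 5 new species (deer, newt, badger, hare, heron).
Pick 2: L8 covers 3 new species (bat, kingfisher, vole).
Pick 3: L3 covers 2 new species (trout, moth).
Greedy uses 3 transects.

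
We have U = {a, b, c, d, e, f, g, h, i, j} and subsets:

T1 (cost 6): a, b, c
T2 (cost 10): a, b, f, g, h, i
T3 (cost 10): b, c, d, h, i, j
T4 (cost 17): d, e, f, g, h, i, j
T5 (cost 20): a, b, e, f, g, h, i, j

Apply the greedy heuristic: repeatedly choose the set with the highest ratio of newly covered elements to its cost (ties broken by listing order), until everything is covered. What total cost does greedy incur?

37

Pick 1: T2 adds 6 new (a, b, f, g, h, i) at cost 10 (ratio 6/10).
Pick 2: T3 adds 3 new (c, d, j) at cost 10 (ratio 3/10).
Pick 3: T4 adds 1 new (e) at cost 17 (ratio 1/17).
Greedy total cost: 10 + 10 + 17 = 37. (The true optimum is 23, so greedy overshoots here.)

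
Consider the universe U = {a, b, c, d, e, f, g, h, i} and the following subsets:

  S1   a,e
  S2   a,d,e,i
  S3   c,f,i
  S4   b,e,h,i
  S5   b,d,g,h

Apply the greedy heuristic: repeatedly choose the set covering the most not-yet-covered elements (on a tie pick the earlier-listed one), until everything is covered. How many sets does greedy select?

Pick 1: S2 covers 4 new elements (a, d, e, i).
Pick 2: S5 covers 3 new elements (b, g, h).
Pick 3: S3 covers 2 new elements (c, f).
Greedy uses 3 sets.

3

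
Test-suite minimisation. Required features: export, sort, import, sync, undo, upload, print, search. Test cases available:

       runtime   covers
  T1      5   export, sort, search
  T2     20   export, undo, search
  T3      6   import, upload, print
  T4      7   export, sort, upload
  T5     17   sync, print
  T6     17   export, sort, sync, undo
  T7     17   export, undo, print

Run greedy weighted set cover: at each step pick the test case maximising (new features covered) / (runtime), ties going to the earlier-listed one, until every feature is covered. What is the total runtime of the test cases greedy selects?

Pick 1: T1 adds 3 new (export, sort, search) at runtime 5 (ratio 3/5).
Pick 2: T3 adds 3 new (import, upload, print) at runtime 6 (ratio 3/6).
Pick 3: T6 adds 2 new (sync, undo) at runtime 17 (ratio 2/17).
Greedy total runtime: 5 + 6 + 17 = 28.

28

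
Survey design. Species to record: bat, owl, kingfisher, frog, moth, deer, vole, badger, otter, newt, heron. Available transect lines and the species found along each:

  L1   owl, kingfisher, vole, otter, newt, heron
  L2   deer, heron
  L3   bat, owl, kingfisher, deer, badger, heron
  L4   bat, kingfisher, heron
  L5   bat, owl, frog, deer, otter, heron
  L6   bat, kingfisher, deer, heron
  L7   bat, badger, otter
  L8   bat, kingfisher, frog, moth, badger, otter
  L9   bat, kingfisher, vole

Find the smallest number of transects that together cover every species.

3

L1, L2, L8 together cover {bat, owl, kingfisher, frog, moth, deer, vole, badger, otter, newt, heron} — every species.
No 2 of the 9 transects cover everything (all 36 pairs fall short), so 3 is minimum.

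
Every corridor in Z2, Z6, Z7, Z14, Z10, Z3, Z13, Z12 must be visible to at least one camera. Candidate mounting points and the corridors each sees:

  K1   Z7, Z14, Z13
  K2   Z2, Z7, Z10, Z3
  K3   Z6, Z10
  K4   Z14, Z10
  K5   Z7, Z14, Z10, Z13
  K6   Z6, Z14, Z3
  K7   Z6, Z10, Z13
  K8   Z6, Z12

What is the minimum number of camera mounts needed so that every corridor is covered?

K1, K2, K8 together cover {Z2, Z6, Z7, Z14, Z10, Z3, Z13, Z12} — every corridor.
No 2 of the 8 camera mounts cover everything (all 28 pairs fall short), so 3 is minimum.

3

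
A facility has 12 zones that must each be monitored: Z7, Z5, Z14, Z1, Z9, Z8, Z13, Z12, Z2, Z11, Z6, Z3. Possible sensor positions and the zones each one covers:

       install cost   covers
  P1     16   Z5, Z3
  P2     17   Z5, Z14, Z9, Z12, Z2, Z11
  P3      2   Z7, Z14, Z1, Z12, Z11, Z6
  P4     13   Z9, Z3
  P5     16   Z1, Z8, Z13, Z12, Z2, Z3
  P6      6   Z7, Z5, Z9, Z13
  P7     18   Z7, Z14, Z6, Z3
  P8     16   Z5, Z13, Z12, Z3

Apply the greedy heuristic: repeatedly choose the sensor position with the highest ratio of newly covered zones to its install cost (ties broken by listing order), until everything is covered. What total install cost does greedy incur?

Pick 1: P3 adds 6 new (Z7, Z14, Z1, Z12, Z11, Z6) at install cost 2 (ratio 6/2).
Pick 2: P6 adds 3 new (Z5, Z9, Z13) at install cost 6 (ratio 3/6).
Pick 3: P5 adds 3 new (Z8, Z2, Z3) at install cost 16 (ratio 3/16).
Greedy total install cost: 2 + 6 + 16 = 24.

24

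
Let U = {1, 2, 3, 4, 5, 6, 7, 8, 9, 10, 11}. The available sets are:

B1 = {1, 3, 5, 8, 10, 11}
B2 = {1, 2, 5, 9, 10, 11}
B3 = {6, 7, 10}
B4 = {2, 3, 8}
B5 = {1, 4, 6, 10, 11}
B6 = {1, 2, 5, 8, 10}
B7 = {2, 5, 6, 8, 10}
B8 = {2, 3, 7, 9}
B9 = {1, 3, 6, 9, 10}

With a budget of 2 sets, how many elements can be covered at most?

9

Choosing B1, B8 covers {1, 2, 3, 5, 7, 8, 9, 10, 11} — 9 elements.
No choice of 2 sets does better; here 4, 6 are left uncovered.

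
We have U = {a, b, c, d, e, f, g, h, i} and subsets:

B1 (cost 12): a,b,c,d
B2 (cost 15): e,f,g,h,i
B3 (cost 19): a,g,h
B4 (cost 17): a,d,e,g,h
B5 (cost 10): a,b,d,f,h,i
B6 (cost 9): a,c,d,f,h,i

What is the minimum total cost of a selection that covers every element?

27

B1, B2 cover every element at cost 12 + 15 = 27.
Any cover uses at least 2 sets; among all covering selections none totals below 27.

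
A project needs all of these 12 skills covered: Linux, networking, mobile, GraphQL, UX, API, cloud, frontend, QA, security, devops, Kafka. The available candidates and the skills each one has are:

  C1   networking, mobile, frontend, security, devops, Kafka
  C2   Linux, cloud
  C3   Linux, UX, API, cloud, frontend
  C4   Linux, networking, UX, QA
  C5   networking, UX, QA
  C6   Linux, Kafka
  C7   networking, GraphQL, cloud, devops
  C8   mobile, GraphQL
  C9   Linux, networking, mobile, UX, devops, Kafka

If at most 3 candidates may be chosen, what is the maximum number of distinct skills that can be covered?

Choosing C1, C3, C4 covers {Linux, networking, mobile, UX, API, cloud, frontend, QA, security, devops, Kafka} — 11 skills.
No choice of 3 candidates does better; here GraphQL is left uncovered.

11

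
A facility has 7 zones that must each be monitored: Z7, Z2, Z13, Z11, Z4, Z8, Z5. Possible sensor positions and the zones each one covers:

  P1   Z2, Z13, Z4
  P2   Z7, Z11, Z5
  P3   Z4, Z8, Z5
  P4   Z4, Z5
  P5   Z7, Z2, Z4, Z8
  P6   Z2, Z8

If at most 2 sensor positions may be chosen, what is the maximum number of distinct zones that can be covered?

6

Choosing P1, P2 covers {Z7, Z2, Z13, Z11, Z4, Z5} — 6 zones.
No choice of 2 sensor positions does better; here Z8 is left uncovered.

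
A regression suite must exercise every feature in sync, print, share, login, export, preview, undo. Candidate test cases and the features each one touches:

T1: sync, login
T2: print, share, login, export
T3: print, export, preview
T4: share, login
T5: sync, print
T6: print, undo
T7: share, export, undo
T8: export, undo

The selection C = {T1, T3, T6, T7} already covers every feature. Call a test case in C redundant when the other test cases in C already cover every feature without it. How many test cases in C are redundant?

Drop T1: sync, login uncovered — not redundant.
Drop T3: preview uncovered — not redundant.
Drop T6: the rest still cover every feature — redundant.
Drop T7: share uncovered — not redundant.
1 redundant: T6.

1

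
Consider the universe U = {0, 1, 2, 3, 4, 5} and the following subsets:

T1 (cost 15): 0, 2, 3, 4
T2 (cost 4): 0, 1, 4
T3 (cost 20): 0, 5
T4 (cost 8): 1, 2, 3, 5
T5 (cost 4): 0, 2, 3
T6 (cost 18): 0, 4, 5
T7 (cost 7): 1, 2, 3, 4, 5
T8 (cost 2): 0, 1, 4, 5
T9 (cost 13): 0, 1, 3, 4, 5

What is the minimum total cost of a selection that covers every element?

T5, T8 cover every element at cost 4 + 2 = 6.
Any cover uses at least 2 sets; among all covering selections none totals below 6.

6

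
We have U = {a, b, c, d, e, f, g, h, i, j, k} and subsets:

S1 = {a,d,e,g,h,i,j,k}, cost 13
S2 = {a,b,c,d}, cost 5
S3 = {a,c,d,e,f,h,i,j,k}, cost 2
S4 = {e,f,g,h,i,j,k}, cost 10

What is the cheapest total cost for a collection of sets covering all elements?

15

S2, S4 cover every element at cost 5 + 10 = 15.
Any cover uses at least 2 sets; among all covering selections none totals below 15.
Greedy by coverage-per-cost would pick S3, S2, S4 for 17 — worse than the optimum 15.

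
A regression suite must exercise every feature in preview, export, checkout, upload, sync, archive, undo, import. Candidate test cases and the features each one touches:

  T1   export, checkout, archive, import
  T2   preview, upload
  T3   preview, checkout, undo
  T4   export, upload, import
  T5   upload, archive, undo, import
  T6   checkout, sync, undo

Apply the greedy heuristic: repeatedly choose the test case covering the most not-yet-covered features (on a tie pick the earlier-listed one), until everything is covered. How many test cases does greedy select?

3

Pick 1: T1 covers 4 new features (export, checkout, archive, import).
Pick 2: T2 covers 2 new features (preview, upload).
Pick 3: T6 covers 2 new features (sync, undo).
Greedy uses 3 test cases.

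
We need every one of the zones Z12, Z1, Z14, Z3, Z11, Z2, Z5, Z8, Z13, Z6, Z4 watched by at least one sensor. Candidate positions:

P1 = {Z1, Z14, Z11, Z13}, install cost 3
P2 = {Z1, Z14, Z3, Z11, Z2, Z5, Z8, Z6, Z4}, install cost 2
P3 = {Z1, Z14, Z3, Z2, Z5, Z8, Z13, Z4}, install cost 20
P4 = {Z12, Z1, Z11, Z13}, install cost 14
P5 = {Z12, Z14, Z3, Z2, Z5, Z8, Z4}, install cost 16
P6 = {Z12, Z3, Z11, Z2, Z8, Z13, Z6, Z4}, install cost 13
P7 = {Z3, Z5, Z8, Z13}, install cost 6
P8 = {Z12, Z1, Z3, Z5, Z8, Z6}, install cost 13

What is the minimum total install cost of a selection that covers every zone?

15

P2, P6 cover every zone at install cost 2 + 13 = 15.
Any cover uses at least 2 sensor positions; among all covering selections none totals below 15.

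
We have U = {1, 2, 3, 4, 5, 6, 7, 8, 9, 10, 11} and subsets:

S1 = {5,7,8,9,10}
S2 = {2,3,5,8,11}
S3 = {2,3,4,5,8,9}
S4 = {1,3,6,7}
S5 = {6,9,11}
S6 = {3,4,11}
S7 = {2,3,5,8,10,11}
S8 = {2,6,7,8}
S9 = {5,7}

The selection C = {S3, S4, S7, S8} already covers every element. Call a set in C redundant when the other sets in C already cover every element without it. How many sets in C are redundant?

1

Drop S3: 4, 9 uncovered — not redundant.
Drop S4: 1 uncovered — not redundant.
Drop S7: 10, 11 uncovered — not redundant.
Drop S8: the rest still cover every element — redundant.
1 redundant: S8.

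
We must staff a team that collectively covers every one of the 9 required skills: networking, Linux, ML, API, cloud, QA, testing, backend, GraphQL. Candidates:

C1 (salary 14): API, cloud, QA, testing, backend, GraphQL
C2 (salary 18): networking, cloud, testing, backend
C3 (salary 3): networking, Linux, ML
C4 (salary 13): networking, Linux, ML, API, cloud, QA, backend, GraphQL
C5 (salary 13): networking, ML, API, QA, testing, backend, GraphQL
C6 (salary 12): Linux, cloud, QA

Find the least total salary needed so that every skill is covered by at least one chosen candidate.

17

C1, C3 cover every skill at salary 14 + 3 = 17.
Any cover uses at least 2 candidates; among all covering selections none totals below 17.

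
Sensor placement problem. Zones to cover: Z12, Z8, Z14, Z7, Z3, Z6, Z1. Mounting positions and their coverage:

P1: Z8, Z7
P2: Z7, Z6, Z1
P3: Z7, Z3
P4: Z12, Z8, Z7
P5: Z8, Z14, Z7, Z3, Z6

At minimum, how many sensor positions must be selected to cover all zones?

P2, P4, P5 together cover {Z12, Z8, Z14, Z7, Z3, Z6, Z1} — every zone.
No 2 of the 5 sensor positions cover everything (all 10 pairs fall short), so 3 is minimum.

3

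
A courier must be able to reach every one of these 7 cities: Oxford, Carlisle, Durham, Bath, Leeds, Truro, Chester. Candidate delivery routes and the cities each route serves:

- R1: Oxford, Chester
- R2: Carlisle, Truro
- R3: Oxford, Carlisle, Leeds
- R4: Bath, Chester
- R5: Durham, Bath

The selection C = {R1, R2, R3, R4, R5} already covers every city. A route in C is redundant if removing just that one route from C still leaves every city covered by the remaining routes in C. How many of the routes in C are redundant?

2

Drop R1: the rest still cover every city — redundant.
Drop R2: Truro uncovered — not redundant.
Drop R3: Leeds uncovered — not redundant.
Drop R4: the rest still cover every city — redundant.
Drop R5: Durham uncovered — not redundant.
2 redundant: R1, R4.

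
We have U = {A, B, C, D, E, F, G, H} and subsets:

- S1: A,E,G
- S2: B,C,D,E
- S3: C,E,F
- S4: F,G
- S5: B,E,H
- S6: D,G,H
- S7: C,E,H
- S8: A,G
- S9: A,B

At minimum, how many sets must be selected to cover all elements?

S3, S6, S9 together cover {A, B, C, D, E, F, G, H} — every element.
No 2 of the 9 sets cover everything (all 36 pairs fall short), so 3 is minimum.
Greedy (largest uncovered first) would take S2, S1, S3, S5 — 4 sets — but 3 suffice.

3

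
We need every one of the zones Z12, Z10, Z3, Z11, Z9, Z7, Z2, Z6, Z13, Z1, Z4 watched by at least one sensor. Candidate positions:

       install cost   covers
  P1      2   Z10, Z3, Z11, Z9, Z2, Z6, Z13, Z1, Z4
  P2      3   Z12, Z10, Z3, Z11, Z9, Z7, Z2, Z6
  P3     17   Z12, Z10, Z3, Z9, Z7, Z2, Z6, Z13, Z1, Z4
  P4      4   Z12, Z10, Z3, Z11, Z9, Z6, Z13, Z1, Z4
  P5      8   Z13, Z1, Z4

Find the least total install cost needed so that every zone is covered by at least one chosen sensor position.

P1, P2 cover every zone at install cost 2 + 3 = 5.
Any cover uses at least 2 sensor positions; among all covering selections none totals below 5.

5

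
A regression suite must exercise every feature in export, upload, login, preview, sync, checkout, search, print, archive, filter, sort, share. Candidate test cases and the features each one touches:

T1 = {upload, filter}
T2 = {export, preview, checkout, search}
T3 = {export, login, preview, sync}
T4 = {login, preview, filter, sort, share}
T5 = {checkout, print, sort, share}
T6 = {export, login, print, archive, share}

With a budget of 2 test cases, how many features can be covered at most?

Choosing T2, T4 covers {export, login, preview, checkout, search, filter, sort, share} — 8 features.
No choice of 2 test cases does better; here upload, sync, print, archive are left uncovered.

8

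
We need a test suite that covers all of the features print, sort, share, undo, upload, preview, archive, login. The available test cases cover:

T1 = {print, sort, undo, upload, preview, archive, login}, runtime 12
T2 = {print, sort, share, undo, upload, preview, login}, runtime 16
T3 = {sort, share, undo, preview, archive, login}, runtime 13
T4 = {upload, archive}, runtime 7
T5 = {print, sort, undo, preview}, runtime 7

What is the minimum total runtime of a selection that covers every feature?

T2, T4 cover every feature at runtime 16 + 7 = 23.
Any cover uses at least 2 test cases; among all covering selections none totals below 23.
Greedy by coverage-per-runtime would pick T1, T3 for 25 — worse than the optimum 23.

23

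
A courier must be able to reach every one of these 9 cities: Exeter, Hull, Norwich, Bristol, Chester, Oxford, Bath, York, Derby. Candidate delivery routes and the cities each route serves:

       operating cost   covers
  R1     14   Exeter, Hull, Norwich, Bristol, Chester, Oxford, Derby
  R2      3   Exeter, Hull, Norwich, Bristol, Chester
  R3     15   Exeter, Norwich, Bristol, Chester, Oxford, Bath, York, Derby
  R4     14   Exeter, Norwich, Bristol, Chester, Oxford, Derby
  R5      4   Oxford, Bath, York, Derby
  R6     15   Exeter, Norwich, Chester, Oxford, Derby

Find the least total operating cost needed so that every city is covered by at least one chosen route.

R2, R5 cover every city at operating cost 3 + 4 = 7.
Any cover uses at least 2 routes; among all covering selections none totals below 7.

7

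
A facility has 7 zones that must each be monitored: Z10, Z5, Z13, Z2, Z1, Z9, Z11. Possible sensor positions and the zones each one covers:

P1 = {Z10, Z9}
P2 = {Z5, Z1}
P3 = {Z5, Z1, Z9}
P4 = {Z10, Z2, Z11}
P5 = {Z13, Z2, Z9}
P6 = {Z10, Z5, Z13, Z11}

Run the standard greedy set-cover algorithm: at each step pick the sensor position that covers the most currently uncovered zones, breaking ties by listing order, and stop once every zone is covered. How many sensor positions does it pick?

Pick 1: P6 covers 4 new zones (Z10, Z5, Z13, Z11).
Pick 2: P3 covers 2 new zones (Z1, Z9).
Pick 3: P4 covers 1 new zones (Z2).
Greedy uses 3 sensor positions.

3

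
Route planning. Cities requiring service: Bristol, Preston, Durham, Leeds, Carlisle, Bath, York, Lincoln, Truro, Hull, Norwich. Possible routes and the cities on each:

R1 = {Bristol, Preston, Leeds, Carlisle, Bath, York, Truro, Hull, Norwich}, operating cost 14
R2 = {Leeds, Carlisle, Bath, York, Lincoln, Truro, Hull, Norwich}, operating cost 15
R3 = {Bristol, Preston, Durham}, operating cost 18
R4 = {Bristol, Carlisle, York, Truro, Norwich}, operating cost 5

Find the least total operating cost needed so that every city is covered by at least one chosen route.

R2, R3 cover every city at operating cost 15 + 18 = 33.
Any cover uses at least 2 routes; among all covering selections none totals below 33.

33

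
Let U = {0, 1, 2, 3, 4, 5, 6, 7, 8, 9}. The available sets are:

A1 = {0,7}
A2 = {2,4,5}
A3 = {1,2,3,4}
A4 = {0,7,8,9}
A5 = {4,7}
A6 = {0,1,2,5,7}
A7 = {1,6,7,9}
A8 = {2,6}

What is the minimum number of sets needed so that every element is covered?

A2, A3, A4, A7 together cover {0, 1, 2, 3, 4, 5, 6, 7, 8, 9} — every element.
No 3 of the 8 sets cover everything (all 56 triples fall short), so 4 is minimum.

4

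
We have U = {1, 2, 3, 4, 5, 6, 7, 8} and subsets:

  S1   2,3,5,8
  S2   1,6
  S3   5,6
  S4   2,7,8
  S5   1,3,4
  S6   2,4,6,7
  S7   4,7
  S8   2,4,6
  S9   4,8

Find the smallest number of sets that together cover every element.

3

S1, S2, S6 together cover {1, 2, 3, 4, 5, 6, 7, 8} — every element.
No 2 of the 9 sets cover everything (all 36 pairs fall short), so 3 is minimum.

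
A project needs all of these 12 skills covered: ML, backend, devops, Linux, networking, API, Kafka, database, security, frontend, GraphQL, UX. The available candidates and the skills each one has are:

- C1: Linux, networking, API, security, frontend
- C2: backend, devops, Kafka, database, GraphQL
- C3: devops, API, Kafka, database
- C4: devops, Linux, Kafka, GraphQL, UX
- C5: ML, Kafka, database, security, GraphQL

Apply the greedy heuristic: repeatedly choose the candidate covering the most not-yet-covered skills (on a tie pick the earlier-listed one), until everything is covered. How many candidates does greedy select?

Pick 1: C1 covers 5 new skills (Linux, networking, API, security, frontend).
Pick 2: C2 covers 5 new skills (backend, devops, Kafka, database, GraphQL).
Pick 3: C4 covers 1 new skills (UX).
Pick 4: C5 covers 1 new skills (ML).
Greedy uses 4 candidates.

4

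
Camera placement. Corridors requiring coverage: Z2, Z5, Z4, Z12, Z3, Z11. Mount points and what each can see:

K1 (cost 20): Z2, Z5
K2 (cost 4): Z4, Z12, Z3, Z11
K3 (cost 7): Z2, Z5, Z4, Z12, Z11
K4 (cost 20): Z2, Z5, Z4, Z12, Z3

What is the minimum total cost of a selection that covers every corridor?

K2, K3 cover every corridor at cost 4 + 7 = 11.
Any cover uses at least 2 camera mounts; among all covering selections none totals below 11.

11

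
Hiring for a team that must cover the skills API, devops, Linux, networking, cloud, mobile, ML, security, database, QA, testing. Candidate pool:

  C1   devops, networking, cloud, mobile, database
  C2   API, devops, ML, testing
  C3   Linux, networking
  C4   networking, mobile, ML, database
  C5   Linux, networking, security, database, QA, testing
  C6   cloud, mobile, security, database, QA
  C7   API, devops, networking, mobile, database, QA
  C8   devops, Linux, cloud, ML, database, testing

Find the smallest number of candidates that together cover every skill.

3

C1, C2, C5 together cover {API, devops, Linux, networking, cloud, mobile, ML, security, database, QA, testing} — every skill.
No 2 of the 8 candidates cover everything (all 28 pairs fall short), so 3 is minimum.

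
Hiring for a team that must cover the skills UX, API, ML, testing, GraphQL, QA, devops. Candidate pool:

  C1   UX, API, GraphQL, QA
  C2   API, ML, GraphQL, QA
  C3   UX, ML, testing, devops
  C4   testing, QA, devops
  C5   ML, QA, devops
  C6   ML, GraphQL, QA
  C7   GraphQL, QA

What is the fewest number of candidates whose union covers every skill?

2

C1, C3 together cover {UX, API, ML, testing, GraphQL, QA, devops} — every skill.
No single candidate contains all 7 skills, so 2 is optimal.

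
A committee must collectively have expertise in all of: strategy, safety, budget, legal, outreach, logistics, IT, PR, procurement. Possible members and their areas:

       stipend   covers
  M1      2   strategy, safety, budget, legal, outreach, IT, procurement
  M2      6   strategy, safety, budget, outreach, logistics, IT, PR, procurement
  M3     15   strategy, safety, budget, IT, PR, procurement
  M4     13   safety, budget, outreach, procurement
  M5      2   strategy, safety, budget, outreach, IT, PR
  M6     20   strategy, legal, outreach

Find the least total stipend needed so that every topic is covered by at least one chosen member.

8

M1, M2 cover every topic at stipend 2 + 6 = 8.
Any cover uses at least 2 members; among all covering selections none totals below 8.
Greedy by coverage-per-stipend would pick M1, M5, M2 for 10 — worse than the optimum 8.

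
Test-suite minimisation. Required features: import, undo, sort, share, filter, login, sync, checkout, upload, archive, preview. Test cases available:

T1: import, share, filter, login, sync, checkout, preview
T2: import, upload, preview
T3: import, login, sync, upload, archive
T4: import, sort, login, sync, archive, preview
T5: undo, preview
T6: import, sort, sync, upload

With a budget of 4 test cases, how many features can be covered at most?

Choosing T1, T2, T4, T5 covers {import, undo, sort, share, filter, login, sync, checkout, upload, archive, preview} — 11 features.
That is all 11 features.

11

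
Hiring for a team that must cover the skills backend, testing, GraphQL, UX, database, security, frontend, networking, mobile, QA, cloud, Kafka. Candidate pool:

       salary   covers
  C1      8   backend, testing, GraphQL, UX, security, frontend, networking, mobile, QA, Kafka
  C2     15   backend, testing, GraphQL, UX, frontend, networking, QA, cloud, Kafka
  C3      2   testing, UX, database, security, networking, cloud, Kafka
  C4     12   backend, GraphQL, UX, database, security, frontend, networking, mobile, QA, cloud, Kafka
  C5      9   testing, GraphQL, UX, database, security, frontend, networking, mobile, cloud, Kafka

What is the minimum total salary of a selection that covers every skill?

C1, C3 cover every skill at salary 8 + 2 = 10.
Any cover uses at least 2 candidates; among all covering selections none totals below 10.

10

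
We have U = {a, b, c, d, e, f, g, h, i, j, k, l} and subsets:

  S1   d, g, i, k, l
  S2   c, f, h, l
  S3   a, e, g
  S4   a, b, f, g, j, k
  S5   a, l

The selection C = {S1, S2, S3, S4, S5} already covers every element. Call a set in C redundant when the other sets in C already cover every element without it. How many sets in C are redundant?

1

Drop S1: d, i uncovered — not redundant.
Drop S2: c, h uncovered — not redundant.
Drop S3: e uncovered — not redundant.
Drop S4: b, j uncovered — not redundant.
Drop S5: the rest still cover every element — redundant.
1 redundant: S5.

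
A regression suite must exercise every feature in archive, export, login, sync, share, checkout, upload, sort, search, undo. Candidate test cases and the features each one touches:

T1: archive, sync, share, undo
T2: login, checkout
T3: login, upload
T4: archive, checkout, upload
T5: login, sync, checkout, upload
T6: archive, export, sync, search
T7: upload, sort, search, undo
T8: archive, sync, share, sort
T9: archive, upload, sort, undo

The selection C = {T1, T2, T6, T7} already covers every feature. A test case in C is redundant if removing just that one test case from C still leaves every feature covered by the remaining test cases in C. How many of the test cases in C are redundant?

Drop T1: share uncovered — not redundant.
Drop T2: login, checkout uncovered — not redundant.
Drop T6: export uncovered — not redundant.
Drop T7: upload, sort uncovered — not redundant.
None of the test cases in C is redundant.

0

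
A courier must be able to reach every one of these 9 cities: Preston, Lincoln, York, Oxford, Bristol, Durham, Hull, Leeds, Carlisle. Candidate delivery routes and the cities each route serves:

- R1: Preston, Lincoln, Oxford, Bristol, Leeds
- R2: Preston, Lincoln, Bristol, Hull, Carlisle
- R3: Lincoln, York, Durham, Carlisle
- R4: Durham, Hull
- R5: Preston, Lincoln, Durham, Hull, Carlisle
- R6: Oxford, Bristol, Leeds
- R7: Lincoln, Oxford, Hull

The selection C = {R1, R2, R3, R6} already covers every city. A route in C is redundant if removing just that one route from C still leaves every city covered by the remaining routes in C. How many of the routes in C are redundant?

2

Drop R1: the rest still cover every city — redundant.
Drop R2: Hull uncovered — not redundant.
Drop R3: York, Durham uncovered — not redundant.
Drop R6: the rest still cover every city — redundant.
2 redundant: R1, R6.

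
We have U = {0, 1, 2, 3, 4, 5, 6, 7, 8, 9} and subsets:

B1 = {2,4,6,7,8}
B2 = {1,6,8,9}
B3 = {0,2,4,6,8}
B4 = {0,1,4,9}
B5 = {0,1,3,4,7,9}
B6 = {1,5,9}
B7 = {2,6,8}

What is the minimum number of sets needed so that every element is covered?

3

B1, B5, B6 together cover {0, 1, 2, 3, 4, 5, 6, 7, 8, 9} — every element.
No 2 of the 7 sets cover everything (all 21 pairs fall short), so 3 is minimum.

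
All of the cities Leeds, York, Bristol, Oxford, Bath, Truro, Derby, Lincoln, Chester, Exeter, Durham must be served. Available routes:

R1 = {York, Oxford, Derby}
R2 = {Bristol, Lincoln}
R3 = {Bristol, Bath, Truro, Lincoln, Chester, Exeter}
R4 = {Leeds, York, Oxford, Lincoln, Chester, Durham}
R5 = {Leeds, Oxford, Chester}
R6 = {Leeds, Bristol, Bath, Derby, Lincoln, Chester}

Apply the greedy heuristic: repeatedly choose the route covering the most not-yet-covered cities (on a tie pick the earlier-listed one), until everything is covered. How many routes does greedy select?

3

Pick 1: R3 covers 6 new cities (Bristol, Bath, Truro, Lincoln, Chester, Exeter).
Pick 2: R4 covers 4 new cities (Leeds, York, Oxford, Durham).
Pick 3: R1 covers 1 new cities (Derby).
Greedy uses 3 routes.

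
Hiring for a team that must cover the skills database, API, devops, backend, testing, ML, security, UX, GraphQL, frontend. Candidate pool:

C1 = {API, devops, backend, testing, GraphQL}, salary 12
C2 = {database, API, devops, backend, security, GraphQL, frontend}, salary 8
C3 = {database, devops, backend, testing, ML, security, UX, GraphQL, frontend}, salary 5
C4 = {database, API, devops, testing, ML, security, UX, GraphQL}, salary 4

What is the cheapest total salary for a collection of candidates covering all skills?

C3, C4 cover every skill at salary 5 + 4 = 9.
Any cover uses at least 2 candidates; among all covering selections none totals below 9.

9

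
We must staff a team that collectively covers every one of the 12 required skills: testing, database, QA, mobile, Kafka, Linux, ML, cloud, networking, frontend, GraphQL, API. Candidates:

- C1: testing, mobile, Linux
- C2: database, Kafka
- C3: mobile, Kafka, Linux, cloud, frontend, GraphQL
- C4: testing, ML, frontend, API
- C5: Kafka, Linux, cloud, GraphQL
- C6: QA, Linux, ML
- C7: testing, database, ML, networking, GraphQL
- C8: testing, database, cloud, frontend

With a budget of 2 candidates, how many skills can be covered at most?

Choosing C3, C7 covers {testing, database, mobile, Kafka, Linux, ML, cloud, networking, frontend, GraphQL} — 10 skills.
No choice of 2 candidates does better; here QA, API are left uncovered.

10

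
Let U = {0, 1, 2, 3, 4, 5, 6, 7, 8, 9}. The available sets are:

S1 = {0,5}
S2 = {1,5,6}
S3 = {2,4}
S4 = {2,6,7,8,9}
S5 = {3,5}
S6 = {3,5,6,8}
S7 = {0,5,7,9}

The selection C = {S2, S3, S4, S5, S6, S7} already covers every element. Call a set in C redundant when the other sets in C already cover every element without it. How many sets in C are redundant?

Drop S2: 1 uncovered — not redundant.
Drop S3: 4 uncovered — not redundant.
Drop S4: the rest still cover every element — redundant.
Drop S5: the rest still cover every element — redundant.
Drop S6: the rest still cover every element — redundant.
Drop S7: 0 uncovered — not redundant.
3 redundant: S4, S5, S6.

3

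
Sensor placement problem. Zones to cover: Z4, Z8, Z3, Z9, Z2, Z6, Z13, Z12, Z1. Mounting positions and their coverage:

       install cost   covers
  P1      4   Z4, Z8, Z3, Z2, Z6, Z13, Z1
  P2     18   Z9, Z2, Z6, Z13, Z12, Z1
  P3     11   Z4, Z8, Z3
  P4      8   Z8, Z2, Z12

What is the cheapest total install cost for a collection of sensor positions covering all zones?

P1, P2 cover every zone at install cost 4 + 18 = 22.
Any cover uses at least 2 sensor positions; among all covering selections none totals below 22.

22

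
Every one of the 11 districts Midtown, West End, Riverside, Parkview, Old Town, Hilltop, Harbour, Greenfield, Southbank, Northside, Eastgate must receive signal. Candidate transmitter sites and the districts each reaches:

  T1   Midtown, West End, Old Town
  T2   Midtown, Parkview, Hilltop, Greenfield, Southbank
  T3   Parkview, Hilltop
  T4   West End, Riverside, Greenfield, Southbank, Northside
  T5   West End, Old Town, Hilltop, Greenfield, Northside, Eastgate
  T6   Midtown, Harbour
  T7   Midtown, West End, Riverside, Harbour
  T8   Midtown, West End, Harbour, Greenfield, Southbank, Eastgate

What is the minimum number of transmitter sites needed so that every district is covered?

3

T2, T5, T7 together cover {Midtown, West End, Riverside, Parkview, Old Town, Hilltop, Harbour, Greenfield, Southbank, Northside, Eastgate} — every district.
No 2 of the 8 transmitter sites cover everything (all 28 pairs fall short), so 3 is minimum.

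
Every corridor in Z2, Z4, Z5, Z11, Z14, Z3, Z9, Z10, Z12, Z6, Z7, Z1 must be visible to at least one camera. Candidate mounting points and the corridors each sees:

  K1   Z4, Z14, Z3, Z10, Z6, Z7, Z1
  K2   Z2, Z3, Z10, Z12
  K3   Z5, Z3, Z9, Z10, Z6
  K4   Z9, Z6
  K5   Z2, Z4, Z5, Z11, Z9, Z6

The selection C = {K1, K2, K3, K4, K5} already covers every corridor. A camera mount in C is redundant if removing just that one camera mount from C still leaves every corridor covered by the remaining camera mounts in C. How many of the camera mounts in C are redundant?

2

Drop K1: Z14, Z7, Z1 uncovered — not redundant.
Drop K2: Z12 uncovered — not redundant.
Drop K3: the rest still cover every corridor — redundant.
Drop K4: the rest still cover every corridor — redundant.
Drop K5: Z11 uncovered — not redundant.
2 redundant: K3, K4.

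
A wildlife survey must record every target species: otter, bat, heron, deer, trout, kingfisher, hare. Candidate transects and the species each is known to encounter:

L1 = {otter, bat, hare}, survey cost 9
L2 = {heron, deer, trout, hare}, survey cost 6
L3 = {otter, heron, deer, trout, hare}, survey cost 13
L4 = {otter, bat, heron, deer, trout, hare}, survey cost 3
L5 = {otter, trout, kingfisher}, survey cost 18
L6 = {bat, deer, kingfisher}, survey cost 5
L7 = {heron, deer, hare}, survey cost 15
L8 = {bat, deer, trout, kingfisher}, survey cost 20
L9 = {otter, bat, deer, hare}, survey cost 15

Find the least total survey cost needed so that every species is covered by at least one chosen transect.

L4, L6 cover every species at survey cost 3 + 5 = 8.
Any cover uses at least 2 transects; among all covering selections none totals below 8.

8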